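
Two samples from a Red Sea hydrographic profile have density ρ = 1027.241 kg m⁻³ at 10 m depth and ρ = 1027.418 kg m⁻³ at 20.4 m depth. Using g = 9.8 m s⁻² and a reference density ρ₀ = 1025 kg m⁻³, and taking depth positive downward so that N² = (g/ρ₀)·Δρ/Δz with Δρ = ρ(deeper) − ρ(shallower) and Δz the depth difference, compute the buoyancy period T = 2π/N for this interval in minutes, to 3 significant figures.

Δρ = 1027.418 − 1027.241 = 0.177 kg m⁻³ over Δz = 20.4 − 10 = 10.4 m.
N² = (9.8/1025) × (0.177/10.4) = 1.6272 × 10⁻⁴ s⁻².
N = √(1.6272 × 10⁻⁴) = 0.012756 rad s⁻¹, so T = 2π/N = 492.57 s = 8.2095 min ≈ 8.21 min.
N² > 0, so the interval is statically stable.

8.21 min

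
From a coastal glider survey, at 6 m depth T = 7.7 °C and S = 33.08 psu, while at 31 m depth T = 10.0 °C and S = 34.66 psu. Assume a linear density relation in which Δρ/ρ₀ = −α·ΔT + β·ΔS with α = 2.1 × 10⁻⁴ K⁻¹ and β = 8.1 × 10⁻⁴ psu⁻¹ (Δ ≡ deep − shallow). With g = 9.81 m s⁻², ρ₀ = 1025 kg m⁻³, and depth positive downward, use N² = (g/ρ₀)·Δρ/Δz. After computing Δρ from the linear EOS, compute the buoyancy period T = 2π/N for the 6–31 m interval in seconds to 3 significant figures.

355 s

ΔT = +2.3 K, ΔS = +1.58 psu (deep − shallow).
Δρ/ρ₀ = −αΔT + βΔS = -4.83 × 10⁻⁴ + 1.2798 × 10⁻³ = 7.968 × 10⁻⁴, so Δρ ≈ 0.8167 kg m⁻³.
N² = (g/ρ₀)·Δρ/Δz = g·(Δρ/ρ₀)/Δz = 9.81 × 7.968 × 10⁻⁴ / 25 = 3.1266 × 10⁻⁴ s⁻².
N = √(3.1266 × 10⁻⁴) = 0.017682 rad s⁻¹ → T = 2π/N = 355.34 s ≈ 355 s.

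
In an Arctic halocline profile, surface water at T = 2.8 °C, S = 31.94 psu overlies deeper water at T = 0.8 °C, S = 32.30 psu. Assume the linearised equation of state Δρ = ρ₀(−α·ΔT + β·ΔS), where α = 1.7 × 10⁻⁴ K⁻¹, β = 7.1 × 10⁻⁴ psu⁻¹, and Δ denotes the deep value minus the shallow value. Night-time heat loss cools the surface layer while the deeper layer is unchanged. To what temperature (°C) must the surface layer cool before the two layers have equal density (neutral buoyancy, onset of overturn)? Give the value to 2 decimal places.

-0.70 °C

Neutral buoyancy requires Δρ = 0, i.e. −α(T_deep − T_surf′) + β(S_deep − S_surf) = 0.
T_surf′ = T_deep − (β/α)·ΔS = 0.8 − (7.1 × 10⁻⁴/1.7 × 10⁻⁴)·(+0.36) = -0.7035 °C.
Cooling required: 2.8 − (-0.7035) = 3.5035 °C.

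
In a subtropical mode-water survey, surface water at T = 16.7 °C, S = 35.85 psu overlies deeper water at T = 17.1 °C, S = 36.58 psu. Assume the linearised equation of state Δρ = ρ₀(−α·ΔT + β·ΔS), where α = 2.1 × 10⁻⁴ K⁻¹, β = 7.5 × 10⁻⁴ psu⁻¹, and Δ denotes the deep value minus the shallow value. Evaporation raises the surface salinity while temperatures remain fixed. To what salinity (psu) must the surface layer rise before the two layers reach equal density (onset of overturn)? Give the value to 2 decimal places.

Neutral buoyancy requires −α(T_deep − T_surf) + β(S_deep − S_surf′) = 0.
S_surf′ = S_deep − (α/β)·ΔT = 36.58 − (2.1 × 10⁻⁴/7.5 × 10⁻⁴)·(+0.4) = 36.4680 psu.
Increase required: 36.4680 − 35.85 = 0.6180 psu.

36.47 psu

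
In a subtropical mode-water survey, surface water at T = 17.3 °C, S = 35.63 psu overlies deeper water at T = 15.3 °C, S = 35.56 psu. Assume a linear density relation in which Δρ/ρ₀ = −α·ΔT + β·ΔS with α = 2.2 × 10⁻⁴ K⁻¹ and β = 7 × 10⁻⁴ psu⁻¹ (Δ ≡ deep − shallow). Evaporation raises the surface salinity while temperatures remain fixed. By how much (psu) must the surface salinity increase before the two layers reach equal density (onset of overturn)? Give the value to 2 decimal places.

Neutral buoyancy requires −α(T_deep − T_surf) + β(S_deep − S_surf′) = 0.
S_surf′ = S_deep − (α/β)·ΔT = 35.56 − (2.2 × 10⁻⁴/7 × 10⁻⁴)·(-2.0) = 36.1886 psu.
Increase required: 36.1886 − 35.63 = 0.5586 psu.

0.56 psu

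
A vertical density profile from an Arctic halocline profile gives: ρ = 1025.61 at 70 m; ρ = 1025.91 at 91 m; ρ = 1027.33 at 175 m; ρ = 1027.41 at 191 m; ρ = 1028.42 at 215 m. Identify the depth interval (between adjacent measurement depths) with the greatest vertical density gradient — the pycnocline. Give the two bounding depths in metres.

191–215 m

Compute the density gradient over each adjacent pair:
  70–91 m: Δρ/Δz = 0.30/21 = 0.014 kg m⁻⁴
  91–175 m: Δρ/Δz = 1.42/84 = 0.017 kg m⁻⁴
  175–191 m: Δρ/Δz = 0.08/16 = 5.0 × 10⁻³ kg m⁻⁴
  191–215 m: Δρ/Δz = 1.01/24 = 0.042 kg m⁻⁴
The largest gradient is in the 191–215 m interval — the pycnocline.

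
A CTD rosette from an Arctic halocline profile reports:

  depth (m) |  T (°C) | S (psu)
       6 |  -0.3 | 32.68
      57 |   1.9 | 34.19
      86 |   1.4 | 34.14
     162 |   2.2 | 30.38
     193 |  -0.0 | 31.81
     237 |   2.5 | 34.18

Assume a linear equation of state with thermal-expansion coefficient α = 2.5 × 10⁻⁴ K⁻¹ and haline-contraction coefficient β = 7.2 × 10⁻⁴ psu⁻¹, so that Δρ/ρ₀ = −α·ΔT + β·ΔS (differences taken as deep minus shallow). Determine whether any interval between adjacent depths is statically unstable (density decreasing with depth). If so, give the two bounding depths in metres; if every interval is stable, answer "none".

86–162 m

Evaluate Δρ/ρ₀ = −αΔT + βΔS across each adjacent pair:
  6–57 m: −αΔT+βΔS = −(2.5 × 10⁻⁴)(+2.2)+(7.2 × 10⁻⁴)(+1.51) = 5.4 × 10⁻⁴ → stable
  57–86 m: −αΔT+βΔS = −(2.5 × 10⁻⁴)(-0.5)+(7.2 × 10⁻⁴)(-0.05) = 8.9 × 10⁻⁵ → stable
  86–162 m: −αΔT+βΔS = −(2.5 × 10⁻⁴)(+0.8)+(7.2 × 10⁻⁴)(-3.76) = -2.9 × 10⁻³ → UNSTABLE
  162–193 m: −αΔT+βΔS = −(2.5 × 10⁻⁴)(-2.2)+(7.2 × 10⁻⁴)(+1.43) = 1.6 × 10⁻³ → stable
  193–237 m: −αΔT+βΔS = −(2.5 × 10⁻⁴)(+2.5)+(7.2 × 10⁻⁴)(+2.37) = 1.1 × 10⁻³ → stable
The 86–162 m interval has Δρ < 0: lighter water underlies denser water.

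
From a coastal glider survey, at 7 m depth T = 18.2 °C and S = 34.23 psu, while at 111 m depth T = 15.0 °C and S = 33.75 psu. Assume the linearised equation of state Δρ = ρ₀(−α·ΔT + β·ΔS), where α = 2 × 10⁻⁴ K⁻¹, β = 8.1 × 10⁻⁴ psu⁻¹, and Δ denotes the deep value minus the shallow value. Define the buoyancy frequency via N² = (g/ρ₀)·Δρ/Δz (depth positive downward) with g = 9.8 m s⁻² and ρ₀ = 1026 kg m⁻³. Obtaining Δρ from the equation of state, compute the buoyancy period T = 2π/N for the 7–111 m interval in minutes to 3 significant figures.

ΔT = -3.2 K, ΔS = -0.48 psu (deep − shallow).
Δρ/ρ₀ = −αΔT + βΔS = 6.40 × 10⁻⁴ − 3.888 × 10⁻⁴ = 2.512 × 10⁻⁴, so Δρ ≈ 0.2577 kg m⁻³.
N² = (g/ρ₀)·Δρ/Δz = g·(Δρ/ρ₀)/Δz = 9.8 × 2.512 × 10⁻⁴ / 104 = 2.3671 × 10⁻⁵ s⁻².
N = √(2.3671 × 10⁻⁵) = 4.8653 × 10⁻³ rad s⁻¹ → T = 2π/N = 1.2914 × 10³ s = 21.523 min ≈ 21.5 min.

21.5 min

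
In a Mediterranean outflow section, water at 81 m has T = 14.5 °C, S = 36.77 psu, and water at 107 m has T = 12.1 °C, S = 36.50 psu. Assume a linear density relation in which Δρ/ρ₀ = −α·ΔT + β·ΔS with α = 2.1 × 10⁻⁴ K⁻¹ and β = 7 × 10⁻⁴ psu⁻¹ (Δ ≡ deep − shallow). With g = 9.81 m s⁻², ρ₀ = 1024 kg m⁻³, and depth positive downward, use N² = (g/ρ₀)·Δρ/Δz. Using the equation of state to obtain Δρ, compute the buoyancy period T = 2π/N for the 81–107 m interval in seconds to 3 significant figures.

576 s

ΔT = -2.4 K, ΔS = -0.27 psu (deep − shallow).
Δρ/ρ₀ = −αΔT + βΔS = 5.04 × 10⁻⁴ − 1.89 × 10⁻⁴ = 3.15 × 10⁻⁴, so Δρ ≈ 0.3226 kg m⁻³.
N² = (g/ρ₀)·Δρ/Δz = g·(Δρ/ρ₀)/Δz = 9.81 × 3.15 × 10⁻⁴ / 26 = 1.1885 × 10⁻⁴ s⁻².
N = √(1.1885 × 10⁻⁴) = 0.010902 rad s⁻¹ → T = 2π/N = 576.33 s ≈ 576 s.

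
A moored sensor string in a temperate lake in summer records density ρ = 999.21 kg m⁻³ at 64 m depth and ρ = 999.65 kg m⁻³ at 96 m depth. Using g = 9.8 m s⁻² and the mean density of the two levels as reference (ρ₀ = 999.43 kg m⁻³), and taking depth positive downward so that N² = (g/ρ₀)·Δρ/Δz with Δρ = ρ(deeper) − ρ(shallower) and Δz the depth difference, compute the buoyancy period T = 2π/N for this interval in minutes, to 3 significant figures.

9.02 min

Δρ = 999.65 − 999.21 = 0.44 kg m⁻³ over Δz = 96 − 64 = 32 m.
N² = (9.8/999.43) × (0.44/32) = 1.3483 × 10⁻⁴ s⁻².
N = √(1.3483 × 10⁻⁴) = 0.011612 rad s⁻¹, so T = 2π/N = 541.09 s = 9.0182 min ≈ 9.02 min.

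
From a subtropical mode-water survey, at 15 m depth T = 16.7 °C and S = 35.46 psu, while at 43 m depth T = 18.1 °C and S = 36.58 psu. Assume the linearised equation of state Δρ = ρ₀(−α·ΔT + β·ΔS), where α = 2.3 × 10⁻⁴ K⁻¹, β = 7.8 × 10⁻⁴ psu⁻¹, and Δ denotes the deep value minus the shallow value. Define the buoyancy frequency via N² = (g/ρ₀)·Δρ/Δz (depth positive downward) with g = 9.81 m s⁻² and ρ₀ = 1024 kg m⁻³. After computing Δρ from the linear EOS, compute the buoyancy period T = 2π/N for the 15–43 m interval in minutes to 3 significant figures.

ΔT = +1.4 K, ΔS = +1.12 psu (deep − shallow).
Δρ/ρ₀ = −αΔT + βΔS = -3.22 × 10⁻⁴ + 8.736 × 10⁻⁴ = 5.516 × 10⁻⁴, so Δρ ≈ 0.5648 kg m⁻³.
N² = (g/ρ₀)·Δρ/Δz = g·(Δρ/ρ₀)/Δz = 9.81 × 5.516 × 10⁻⁴ / 28 = 1.9326 × 10⁻⁴ s⁻².
N = √(1.9326 × 10⁻⁴) = 0.013902 rad s⁻¹ → T = 2π/N = 451.96 s = 7.5327 min ≈ 7.53 min.

7.53 min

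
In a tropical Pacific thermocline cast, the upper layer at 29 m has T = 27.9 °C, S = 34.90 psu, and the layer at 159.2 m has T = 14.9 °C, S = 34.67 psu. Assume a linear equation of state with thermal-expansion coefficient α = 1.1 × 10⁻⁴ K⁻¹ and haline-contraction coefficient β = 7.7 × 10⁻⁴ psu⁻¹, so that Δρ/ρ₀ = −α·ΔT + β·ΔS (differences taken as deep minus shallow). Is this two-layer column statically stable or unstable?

ΔT = 14.9 − 27.9 = -13.0 K and ΔS = 34.67 − 34.90 = -0.23 psu (deep − shallow).
−αΔT = 1.43 × 10⁻³; βΔS = -1.771 × 10⁻⁴; sum Δρ/ρ₀ = 1.2529 × 10⁻³.
Δρ/ρ₀ > 0, so Δρ > 0: deeper water is denser → statically stable.

stable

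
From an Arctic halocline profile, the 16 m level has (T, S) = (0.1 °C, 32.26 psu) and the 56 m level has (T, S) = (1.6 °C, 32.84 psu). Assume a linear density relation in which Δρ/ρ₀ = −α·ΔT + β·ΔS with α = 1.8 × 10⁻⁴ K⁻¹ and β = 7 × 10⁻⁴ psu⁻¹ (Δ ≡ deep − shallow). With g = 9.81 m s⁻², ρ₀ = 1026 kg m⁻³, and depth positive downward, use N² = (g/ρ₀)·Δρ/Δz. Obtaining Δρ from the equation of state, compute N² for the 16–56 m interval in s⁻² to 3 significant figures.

ΔT = +1.5 K, ΔS = +0.58 psu (deep − shallow).
Δρ/ρ₀ = −αΔT + βΔS = -2.70 × 10⁻⁴ + 4.06 × 10⁻⁴ = 1.36 × 10⁻⁴, so Δρ ≈ 0.1395 kg m⁻³.
N² = (g/ρ₀)·Δρ/Δz = g·(Δρ/ρ₀)/Δz = 9.81 × 1.36 × 10⁻⁴ / 40 = 3.3354 × 10⁻⁵ s⁻² ≈ 3.34 × 10⁻⁵ s⁻².

3.34 × 10⁻⁵ s⁻²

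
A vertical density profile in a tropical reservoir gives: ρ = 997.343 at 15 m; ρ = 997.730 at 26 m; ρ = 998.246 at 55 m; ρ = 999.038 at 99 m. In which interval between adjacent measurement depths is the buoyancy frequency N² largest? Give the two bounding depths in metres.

Compute the density gradient over each adjacent pair:
  15–26 m: Δρ/Δz = 0.387/11 = 0.035 kg m⁻⁴
  26–55 m: Δρ/Δz = 0.516/29 = 0.018 kg m⁻⁴
  55–99 m: Δρ/Δz = 0.792/44 = 0.018 kg m⁻⁴
The largest gradient is in the 15–26 m interval — the pycnocline.

15–26 m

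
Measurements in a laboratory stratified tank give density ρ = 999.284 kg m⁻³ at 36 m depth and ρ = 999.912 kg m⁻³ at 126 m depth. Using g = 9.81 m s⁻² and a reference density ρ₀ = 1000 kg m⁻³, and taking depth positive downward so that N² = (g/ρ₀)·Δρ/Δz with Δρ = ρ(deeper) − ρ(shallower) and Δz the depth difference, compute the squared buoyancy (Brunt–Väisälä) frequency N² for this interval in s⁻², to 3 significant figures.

6.85 × 10⁻⁵ s⁻²

Δρ = 999.912 − 999.284 = 0.628 kg m⁻³ over Δz = 126 − 36 = 90 m.
N² = (9.81/1000) × (0.628/90) = 6.8452 × 10⁻⁵ s⁻² ≈ 6.85 × 10⁻⁵ s⁻².
N² > 0, so the interval is statically stable.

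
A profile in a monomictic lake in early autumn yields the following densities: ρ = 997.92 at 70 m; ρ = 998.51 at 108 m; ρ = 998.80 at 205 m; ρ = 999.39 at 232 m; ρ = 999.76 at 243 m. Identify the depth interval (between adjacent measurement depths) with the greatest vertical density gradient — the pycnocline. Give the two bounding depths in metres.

Compute the density gradient over each adjacent pair:
  70–108 m: Δρ/Δz = 0.59/38 = 0.016 kg m⁻⁴
  108–205 m: Δρ/Δz = 0.29/97 = 3.0 × 10⁻³ kg m⁻⁴
  205–232 m: Δρ/Δz = 0.59/27 = 0.022 kg m⁻⁴
  232–243 m: Δρ/Δz = 0.37/11 = 0.034 kg m⁻⁴
The largest gradient is in the 232–243 m interval — the pycnocline.

232–243 m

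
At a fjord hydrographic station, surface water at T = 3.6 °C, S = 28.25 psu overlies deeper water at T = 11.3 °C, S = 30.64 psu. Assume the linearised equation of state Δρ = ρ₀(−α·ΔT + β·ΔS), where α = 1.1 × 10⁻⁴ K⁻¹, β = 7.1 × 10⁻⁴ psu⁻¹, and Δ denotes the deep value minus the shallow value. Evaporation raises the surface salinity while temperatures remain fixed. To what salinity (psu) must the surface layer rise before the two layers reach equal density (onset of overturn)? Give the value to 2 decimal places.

29.45 psu

Neutral buoyancy requires −α(T_deep − T_surf) + β(S_deep − S_surf′) = 0.
S_surf′ = S_deep − (α/β)·ΔT = 30.64 − (1.1 × 10⁻⁴/7.1 × 10⁻⁴)·(+7.7) = 29.4470 psu.
Increase required: 29.4470 − 28.25 = 1.1970 psu.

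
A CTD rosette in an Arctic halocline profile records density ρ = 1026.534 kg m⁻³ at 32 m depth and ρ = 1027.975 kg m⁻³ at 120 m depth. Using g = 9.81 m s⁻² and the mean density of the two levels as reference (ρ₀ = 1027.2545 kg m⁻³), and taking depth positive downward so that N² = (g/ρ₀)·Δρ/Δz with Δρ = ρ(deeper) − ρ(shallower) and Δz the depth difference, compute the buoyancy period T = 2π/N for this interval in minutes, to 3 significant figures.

Δρ = 1027.975 − 1026.534 = 1.441 kg m⁻³ over Δz = 120 − 32 = 88 m.
N² = (9.81/1027.2545) × (1.441/88) = 1.5638 × 10⁻⁴ s⁻².
N = √(1.5638 × 10⁻⁴) = 0.012505 rad s⁻¹, so T = 2π/N = 502.45 s = 8.3742 min ≈ 8.37 min.
Since Δρ > 0 the layer is stably stratified.

8.37 min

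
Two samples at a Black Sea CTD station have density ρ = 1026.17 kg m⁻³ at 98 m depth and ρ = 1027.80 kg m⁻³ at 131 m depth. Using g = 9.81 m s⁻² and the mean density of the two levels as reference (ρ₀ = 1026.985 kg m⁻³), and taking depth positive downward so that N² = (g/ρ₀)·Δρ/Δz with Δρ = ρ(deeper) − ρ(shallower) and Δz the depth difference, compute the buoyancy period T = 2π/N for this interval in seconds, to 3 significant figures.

289 s

Δρ = 1027.80 − 1026.17 = 1.63 kg m⁻³ over Δz = 131 − 98 = 33 m.
N² = (9.81/1026.985) × (1.63/33) = 4.7182 × 10⁻⁴ s⁻².
N = √(4.7182 × 10⁻⁴) = 0.021721 rad s⁻¹, so T = 2π/N = 289.27 s ≈ 289 s.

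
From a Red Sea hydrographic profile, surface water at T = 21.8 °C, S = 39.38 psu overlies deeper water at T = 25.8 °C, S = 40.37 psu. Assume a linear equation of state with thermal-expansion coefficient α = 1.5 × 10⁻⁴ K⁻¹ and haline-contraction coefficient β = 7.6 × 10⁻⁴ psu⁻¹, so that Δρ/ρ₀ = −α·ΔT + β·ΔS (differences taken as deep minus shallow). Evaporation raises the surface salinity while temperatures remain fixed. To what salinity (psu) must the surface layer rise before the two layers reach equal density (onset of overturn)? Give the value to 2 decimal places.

39.58 psu

Neutral buoyancy requires −α(T_deep − T_surf) + β(S_deep − S_surf′) = 0.
S_surf′ = S_deep − (α/β)·ΔT = 40.37 − (1.5 × 10⁻⁴/7.6 × 10⁻⁴)·(+4.0) = 39.5805 psu.
Increase required: 39.5805 − 39.38 = 0.2005 psu.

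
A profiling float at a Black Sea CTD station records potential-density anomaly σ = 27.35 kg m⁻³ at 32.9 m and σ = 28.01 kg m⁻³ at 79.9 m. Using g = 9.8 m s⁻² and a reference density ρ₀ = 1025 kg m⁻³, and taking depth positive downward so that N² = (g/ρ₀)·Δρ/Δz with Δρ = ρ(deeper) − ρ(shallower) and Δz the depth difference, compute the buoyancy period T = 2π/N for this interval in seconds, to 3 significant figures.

542 s

Δρ = 1028.01 − 1027.35 = 0.66 kg m⁻³ over Δz = 79.9 − 32.9 = 47 m.
N² = (9.8/1025) × (0.66/47) = 1.3426 × 10⁻⁴ s⁻².
N = √(1.3426 × 10⁻⁴) = 0.011587 rad s⁻¹, so T = 2π/N = 542.26 s ≈ 542 s.
N² > 0, so the interval is statically stable.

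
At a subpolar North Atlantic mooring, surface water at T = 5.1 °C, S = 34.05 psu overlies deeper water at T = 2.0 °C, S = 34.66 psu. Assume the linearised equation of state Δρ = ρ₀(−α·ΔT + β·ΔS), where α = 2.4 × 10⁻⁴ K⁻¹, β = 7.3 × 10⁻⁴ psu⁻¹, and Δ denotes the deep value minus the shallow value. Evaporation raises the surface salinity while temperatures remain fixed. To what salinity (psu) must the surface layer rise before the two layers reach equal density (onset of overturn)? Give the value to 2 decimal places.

Neutral buoyancy requires −α(T_deep − T_surf) + β(S_deep − S_surf′) = 0.
S_surf′ = S_deep − (α/β)·ΔT = 34.66 − (2.4 × 10⁻⁴/7.3 × 10⁻⁴)·(-3.1) = 35.6792 psu.
Increase required: 35.6792 − 34.05 = 1.6292 psu.

35.68 psu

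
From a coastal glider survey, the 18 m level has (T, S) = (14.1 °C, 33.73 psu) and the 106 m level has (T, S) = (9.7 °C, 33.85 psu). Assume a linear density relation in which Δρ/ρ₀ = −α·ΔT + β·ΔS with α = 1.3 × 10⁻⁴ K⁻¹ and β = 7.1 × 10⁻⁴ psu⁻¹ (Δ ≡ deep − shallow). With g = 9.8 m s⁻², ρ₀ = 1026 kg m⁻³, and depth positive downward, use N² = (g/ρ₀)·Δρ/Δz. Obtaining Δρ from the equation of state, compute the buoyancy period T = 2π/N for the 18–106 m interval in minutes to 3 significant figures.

ΔT = -4.4 K, ΔS = +0.12 psu (deep − shallow).
Δρ/ρ₀ = −αΔT + βΔS = 5.72 × 10⁻⁴ + 8.52 × 10⁻⁵ = 6.572 × 10⁻⁴, so Δρ ≈ 0.6743 kg m⁻³.
N² = (g/ρ₀)·Δρ/Δz = g·(Δρ/ρ₀)/Δz = 9.8 × 6.572 × 10⁻⁴ / 88 = 7.3188 × 10⁻⁵ s⁻².
N = √(7.3188 × 10⁻⁵) = 8.5550 × 10⁻³ rad s⁻¹ → T = 2π/N = 734.45 s = 12.241 min ≈ 12.2 min.

12.2 min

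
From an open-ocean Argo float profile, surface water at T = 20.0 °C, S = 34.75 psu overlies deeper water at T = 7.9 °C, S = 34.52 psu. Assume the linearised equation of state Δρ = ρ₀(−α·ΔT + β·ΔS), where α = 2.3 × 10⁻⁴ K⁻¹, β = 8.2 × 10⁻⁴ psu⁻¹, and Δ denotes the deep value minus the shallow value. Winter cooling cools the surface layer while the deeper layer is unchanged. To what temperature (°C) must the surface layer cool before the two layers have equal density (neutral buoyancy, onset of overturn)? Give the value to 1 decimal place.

8.7 °C

Neutral buoyancy requires Δρ = 0, i.e. −α(T_deep − T_surf′) + β(S_deep − S_surf) = 0.
T_surf′ = T_deep − (β/α)·ΔS = 7.9 − (8.2 × 10⁻⁴/2.3 × 10⁻⁴)·(-0.23) = 8.720 °C.
Cooling required: 20.0 − (8.720) = 11.280 °C.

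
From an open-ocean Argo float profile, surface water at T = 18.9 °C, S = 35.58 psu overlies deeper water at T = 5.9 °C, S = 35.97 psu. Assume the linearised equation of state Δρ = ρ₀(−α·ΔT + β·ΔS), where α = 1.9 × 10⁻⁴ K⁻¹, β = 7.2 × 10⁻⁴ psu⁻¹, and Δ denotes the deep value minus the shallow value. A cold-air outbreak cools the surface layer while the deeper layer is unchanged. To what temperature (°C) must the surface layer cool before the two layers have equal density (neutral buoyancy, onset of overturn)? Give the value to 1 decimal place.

Neutral buoyancy requires Δρ = 0, i.e. −α(T_deep − T_surf′) + β(S_deep − S_surf) = 0.
T_surf′ = T_deep − (β/α)·ΔS = 5.9 − (7.2 × 10⁻⁴/1.9 × 10⁻⁴)·(+0.39) = 4.422 °C.
Cooling required: 18.9 − (4.422) = 14.478 °C.

4.4 °C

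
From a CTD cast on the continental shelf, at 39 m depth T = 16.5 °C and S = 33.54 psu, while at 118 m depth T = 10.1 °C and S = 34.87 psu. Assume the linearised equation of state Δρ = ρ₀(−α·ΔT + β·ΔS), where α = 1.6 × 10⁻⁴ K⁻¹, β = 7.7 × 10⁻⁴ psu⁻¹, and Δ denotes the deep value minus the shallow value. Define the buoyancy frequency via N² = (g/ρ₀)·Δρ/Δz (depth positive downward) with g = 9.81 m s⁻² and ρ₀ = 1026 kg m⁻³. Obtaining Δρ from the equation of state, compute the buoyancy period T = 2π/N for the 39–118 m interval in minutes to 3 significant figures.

ΔT = -6.4 K, ΔS = +1.33 psu (deep − shallow).
Δρ/ρ₀ = −αΔT + βΔS = 1.024 × 10⁻³ + 1.0241 × 10⁻³ = 2.0481 × 10⁻³, so Δρ ≈ 2.101 kg m⁻³.
N² = (g/ρ₀)·Δρ/Δz = g·(Δρ/ρ₀)/Δz = 9.81 × 2.0481 × 10⁻³ / 79 = 2.5433 × 10⁻⁴ s⁻².
N = √(2.5433 × 10⁻⁴) = 0.015948 rad s⁻¹ → T = 2π/N = 393.98 s = 6.5663 min ≈ 6.57 min.

6.57 min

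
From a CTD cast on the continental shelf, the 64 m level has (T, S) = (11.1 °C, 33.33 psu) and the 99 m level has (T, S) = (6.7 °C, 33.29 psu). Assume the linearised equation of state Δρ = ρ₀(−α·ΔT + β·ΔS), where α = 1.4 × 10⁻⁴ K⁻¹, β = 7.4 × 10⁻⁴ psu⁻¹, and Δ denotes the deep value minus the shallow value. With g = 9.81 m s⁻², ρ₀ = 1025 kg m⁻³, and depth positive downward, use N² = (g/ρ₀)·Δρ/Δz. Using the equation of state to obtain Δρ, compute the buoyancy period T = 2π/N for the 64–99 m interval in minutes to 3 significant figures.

ΔT = -4.4 K, ΔS = -0.04 psu (deep − shallow).
Δρ/ρ₀ = −αΔT + βΔS = 6.16 × 10⁻⁴ − 2.96 × 10⁻⁵ = 5.864 × 10⁻⁴, so Δρ ≈ 0.6011 kg m⁻³.
N² = (g/ρ₀)·Δρ/Δz = g·(Δρ/ρ₀)/Δz = 9.81 × 5.864 × 10⁻⁴ / 35 = 1.6436 × 10⁻⁴ s⁻².
N = √(1.6436 × 10⁻⁴) = 0.012820 rad s⁻¹ → T = 2π/N = 490.11 s = 8.1685 min ≈ 8.17 min.

8.17 min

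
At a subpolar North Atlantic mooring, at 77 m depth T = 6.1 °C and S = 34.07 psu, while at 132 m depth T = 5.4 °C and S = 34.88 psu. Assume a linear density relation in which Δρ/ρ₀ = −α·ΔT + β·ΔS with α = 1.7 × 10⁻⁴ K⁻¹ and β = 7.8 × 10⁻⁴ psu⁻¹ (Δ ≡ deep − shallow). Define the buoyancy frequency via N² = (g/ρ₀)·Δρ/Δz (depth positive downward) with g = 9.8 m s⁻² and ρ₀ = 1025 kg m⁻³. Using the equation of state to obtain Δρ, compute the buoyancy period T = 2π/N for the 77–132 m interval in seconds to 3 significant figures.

ΔT = -0.7 K, ΔS = +0.81 psu (deep − shallow).
Δρ/ρ₀ = −αΔT + βΔS = 1.19 × 10⁻⁴ + 6.318 × 10⁻⁴ = 7.508 × 10⁻⁴, so Δρ ≈ 0.7696 kg m⁻³.
N² = (g/ρ₀)·Δρ/Δz = g·(Δρ/ρ₀)/Δz = 9.8 × 7.508 × 10⁻⁴ / 55 = 1.3378 × 10⁻⁴ s⁻².
N = √(1.3378 × 10⁻⁴) = 0.011566 rad s⁻¹ → T = 2π/N = 543.25 s ≈ 543 s.

543 s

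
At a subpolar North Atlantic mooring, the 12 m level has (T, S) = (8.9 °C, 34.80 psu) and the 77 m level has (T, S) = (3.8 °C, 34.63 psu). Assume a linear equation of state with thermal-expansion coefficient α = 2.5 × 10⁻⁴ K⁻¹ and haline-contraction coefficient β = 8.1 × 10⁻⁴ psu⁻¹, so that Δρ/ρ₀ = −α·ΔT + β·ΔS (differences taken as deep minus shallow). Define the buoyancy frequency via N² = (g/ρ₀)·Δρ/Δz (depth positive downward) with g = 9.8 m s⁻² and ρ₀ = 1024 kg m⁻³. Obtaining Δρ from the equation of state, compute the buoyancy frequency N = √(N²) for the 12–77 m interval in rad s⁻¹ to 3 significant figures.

0.0131 rad s⁻¹

ΔT = -5.1 K, ΔS = -0.17 psu (deep − shallow).
Δρ/ρ₀ = −αΔT + βΔS = 1.275 × 10⁻³ − 1.377 × 10⁻⁴ = 1.1373 × 10⁻³, so Δρ ≈ 1.165 kg m⁻³.
N² = (g/ρ₀)·Δρ/Δz = g·(Δρ/ρ₀)/Δz = 9.8 × 1.1373 × 10⁻³ / 65 = 1.7147 × 10⁻⁴ s⁻².
N = √(1.7147 × 10⁻⁴) = 0.013095 rad s⁻¹ ≈ 0.0131 rad s⁻¹.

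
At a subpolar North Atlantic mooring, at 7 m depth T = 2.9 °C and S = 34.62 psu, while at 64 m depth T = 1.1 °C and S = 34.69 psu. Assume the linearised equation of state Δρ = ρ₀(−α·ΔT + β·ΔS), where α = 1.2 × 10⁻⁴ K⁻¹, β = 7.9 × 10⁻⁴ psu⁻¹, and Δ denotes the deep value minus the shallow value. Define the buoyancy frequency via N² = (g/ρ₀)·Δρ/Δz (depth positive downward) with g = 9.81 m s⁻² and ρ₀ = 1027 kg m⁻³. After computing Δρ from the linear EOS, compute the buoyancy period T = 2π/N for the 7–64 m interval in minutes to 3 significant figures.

ΔT = -1.8 K, ΔS = +0.07 psu (deep − shallow).
Δρ/ρ₀ = −αΔT + βΔS = 2.16 × 10⁻⁴ + 5.53 × 10⁻⁵ = 2.713 × 10⁻⁴, so Δρ ≈ 0.2786 kg m⁻³.
N² = (g/ρ₀)·Δρ/Δz = g·(Δρ/ρ₀)/Δz = 9.81 × 2.713 × 10⁻⁴ / 57 = 4.6692 × 10⁻⁵ s⁻².
N = √(4.6692 × 10⁻⁵) = 6.8332 × 10⁻³ rad s⁻¹ → T = 2π/N = 919.51 s = 15.325 min ≈ 15.3 min.

15.3 min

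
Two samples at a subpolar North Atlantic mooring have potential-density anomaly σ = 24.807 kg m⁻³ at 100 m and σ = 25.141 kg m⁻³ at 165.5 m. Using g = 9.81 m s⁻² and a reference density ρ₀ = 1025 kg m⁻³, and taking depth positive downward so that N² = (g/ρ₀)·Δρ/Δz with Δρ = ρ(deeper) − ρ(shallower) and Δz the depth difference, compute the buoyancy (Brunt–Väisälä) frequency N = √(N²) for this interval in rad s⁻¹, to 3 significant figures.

6.99 × 10⁻³ rad s⁻¹

Δρ = 1025.141 − 1024.807 = 0.334 kg m⁻³ over Δz = 165.5 − 100 = 65.5 m.
N² = (9.81/1025) × (0.334/65.5) = 4.8803 × 10⁻⁵ s⁻².
N = √(4.8803 × 10⁻⁵) = 6.9859 × 10⁻³ rad s⁻¹ ≈ 6.99 × 10⁻³ rad s⁻¹.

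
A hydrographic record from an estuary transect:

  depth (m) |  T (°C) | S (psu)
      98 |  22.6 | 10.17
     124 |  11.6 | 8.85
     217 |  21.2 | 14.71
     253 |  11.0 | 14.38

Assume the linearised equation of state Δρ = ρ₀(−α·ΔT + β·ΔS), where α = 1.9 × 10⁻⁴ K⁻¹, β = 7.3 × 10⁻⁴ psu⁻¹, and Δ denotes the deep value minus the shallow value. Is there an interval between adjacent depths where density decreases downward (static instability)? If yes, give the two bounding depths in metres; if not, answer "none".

none

Evaluate Δρ/ρ₀ = −αΔT + βΔS across each adjacent pair:
  98–124 m: −αΔT+βΔS = −(1.9 × 10⁻⁴)(-11.0)+(7.3 × 10⁻⁴)(-1.32) = 1.1 × 10⁻³ → stable
  124–217 m: −αΔT+βΔS = −(1.9 × 10⁻⁴)(+9.6)+(7.3 × 10⁻⁴)(+5.86) = 2.5 × 10⁻³ → stable
  217–253 m: −αΔT+βΔS = −(1.9 × 10⁻⁴)(-10.2)+(7.3 × 10⁻⁴)(-0.33) = 1.7 × 10⁻³ → stable
Every interval has Δρ > 0: the column is stably stratified throughout.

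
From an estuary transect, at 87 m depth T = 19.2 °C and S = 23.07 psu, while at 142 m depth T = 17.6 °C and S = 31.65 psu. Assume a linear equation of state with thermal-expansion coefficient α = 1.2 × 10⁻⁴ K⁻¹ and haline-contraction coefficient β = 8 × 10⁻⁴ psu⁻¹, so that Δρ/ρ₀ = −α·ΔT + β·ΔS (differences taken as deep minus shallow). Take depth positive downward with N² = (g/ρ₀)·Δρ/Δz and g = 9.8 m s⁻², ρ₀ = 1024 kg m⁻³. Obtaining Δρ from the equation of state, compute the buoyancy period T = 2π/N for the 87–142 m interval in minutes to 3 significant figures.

2.95 min

ΔT = -1.6 K, ΔS = +8.58 psu (deep − shallow).
Δρ/ρ₀ = −αΔT + βΔS = 1.92 × 10⁻⁴ + 6.864 × 10⁻³ = 7.056 × 10⁻³, so Δρ ≈ 7.225 kg m⁻³.
N² = (g/ρ₀)·Δρ/Δz = g·(Δρ/ρ₀)/Δz = 9.8 × 7.056 × 10⁻³ / 55 = 1.2573 × 10⁻³ s⁻².
N = √(1.2573 × 10⁻³) = 0.035458 rad s⁻¹ → T = 2π/N = 177.20 s = 2.9533 min ≈ 2.95 min.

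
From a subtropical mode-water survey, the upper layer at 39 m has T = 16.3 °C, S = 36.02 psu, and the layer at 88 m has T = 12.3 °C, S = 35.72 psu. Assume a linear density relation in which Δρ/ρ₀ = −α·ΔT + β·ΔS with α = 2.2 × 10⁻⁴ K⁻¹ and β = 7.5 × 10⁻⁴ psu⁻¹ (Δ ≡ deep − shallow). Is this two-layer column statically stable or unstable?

ΔT = 12.3 − 16.3 = -4.0 K and ΔS = 35.72 − 36.02 = -0.30 psu (deep − shallow).
−αΔT = 8.80 × 10⁻⁴; βΔS = -2.25 × 10⁻⁴; sum Δρ/ρ₀ = 6.55 × 10⁻⁴.
Δρ/ρ₀ > 0, so Δρ > 0: deeper water is denser → statically stable.

stable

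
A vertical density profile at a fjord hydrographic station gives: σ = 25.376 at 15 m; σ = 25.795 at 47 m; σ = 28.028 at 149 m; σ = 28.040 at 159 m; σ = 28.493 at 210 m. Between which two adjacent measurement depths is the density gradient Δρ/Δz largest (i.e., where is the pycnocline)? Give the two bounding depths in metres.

Compute the density gradient over each adjacent pair:
  15–47 m: Δρ/Δz = 0.419/32 = 0.013 kg m⁻⁴
  47–149 m: Δρ/Δz = 2.233/102 = 0.022 kg m⁻⁴
  149–159 m: Δρ/Δz = 0.012/10 = 1.2 × 10⁻³ kg m⁻⁴
  159–210 m: Δρ/Δz = 0.453/51 = 8.9 × 10⁻³ kg m⁻⁴
The largest gradient is in the 47–149 m interval — the pycnocline.

47–149 m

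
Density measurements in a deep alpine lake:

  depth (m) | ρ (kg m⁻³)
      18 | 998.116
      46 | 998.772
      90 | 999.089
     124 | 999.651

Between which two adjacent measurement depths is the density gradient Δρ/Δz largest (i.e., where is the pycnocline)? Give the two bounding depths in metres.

18–46 m

Compute the density gradient over each adjacent pair:
  18–46 m: Δρ/Δz = 0.656/28 = 0.023 kg m⁻⁴
  46–90 m: Δρ/Δz = 0.317/44 = 7.2 × 10⁻³ kg m⁻⁴
  90–124 m: Δρ/Δz = 0.562/34 = 0.017 kg m⁻⁴
The largest gradient is in the 18–46 m interval — the pycnocline.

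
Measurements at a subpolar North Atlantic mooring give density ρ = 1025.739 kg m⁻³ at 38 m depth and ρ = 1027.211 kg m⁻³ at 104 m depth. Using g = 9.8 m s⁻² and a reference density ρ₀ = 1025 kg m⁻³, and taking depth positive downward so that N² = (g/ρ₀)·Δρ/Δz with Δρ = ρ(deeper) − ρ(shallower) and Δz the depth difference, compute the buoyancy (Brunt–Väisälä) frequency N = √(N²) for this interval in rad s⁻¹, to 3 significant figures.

Δρ = 1027.211 − 1025.739 = 1.472 kg m⁻³ over Δz = 104 − 38 = 66 m.
N² = (9.8/1025) × (1.472/66) = 2.1324 × 10⁻⁴ s⁻².
N = √(2.1324 × 10⁻⁴) = 0.014603 rad s⁻¹ ≈ 0.0146 rad s⁻¹.

0.0146 rad s⁻¹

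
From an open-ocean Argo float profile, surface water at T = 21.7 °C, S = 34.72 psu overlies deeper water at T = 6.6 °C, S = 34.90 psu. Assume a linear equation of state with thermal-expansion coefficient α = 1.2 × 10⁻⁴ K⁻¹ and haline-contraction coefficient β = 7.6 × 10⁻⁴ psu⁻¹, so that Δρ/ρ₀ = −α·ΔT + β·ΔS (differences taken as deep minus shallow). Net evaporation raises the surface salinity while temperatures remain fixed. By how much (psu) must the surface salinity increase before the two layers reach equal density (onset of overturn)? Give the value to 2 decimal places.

Neutral buoyancy requires −α(T_deep − T_surf) + β(S_deep − S_surf′) = 0.
S_surf′ = S_deep − (α/β)·ΔT = 34.90 − (1.2 × 10⁻⁴/7.6 × 10⁻⁴)·(-15.1) = 37.2842 psu.
Increase required: 37.2842 − 34.72 = 2.5642 psu.

2.56 psu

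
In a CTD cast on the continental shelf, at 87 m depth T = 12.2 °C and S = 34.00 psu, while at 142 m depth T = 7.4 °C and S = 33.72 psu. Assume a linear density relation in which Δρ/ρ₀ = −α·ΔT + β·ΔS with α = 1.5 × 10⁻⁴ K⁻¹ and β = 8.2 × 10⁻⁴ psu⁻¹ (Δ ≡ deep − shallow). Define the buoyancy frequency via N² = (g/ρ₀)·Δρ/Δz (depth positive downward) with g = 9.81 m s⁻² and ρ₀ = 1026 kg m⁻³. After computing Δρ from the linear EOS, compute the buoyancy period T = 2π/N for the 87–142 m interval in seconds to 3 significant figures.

ΔT = -4.8 K, ΔS = -0.28 psu (deep − shallow).
Δρ/ρ₀ = −αΔT + βΔS = 7.20 × 10⁻⁴ − 2.296 × 10⁻⁴ = 4.904 × 10⁻⁴, so Δρ ≈ 0.5032 kg m⁻³.
N² = (g/ρ₀)·Δρ/Δz = g·(Δρ/ρ₀)/Δz = 9.81 × 4.904 × 10⁻⁴ / 55 = 8.7470 × 10⁻⁵ s⁻².
N = √(8.7470 × 10⁻⁵) = 9.3525 × 10⁻³ rad s⁻¹ → T = 2π/N = 671.82 s ≈ 672 s.

672 s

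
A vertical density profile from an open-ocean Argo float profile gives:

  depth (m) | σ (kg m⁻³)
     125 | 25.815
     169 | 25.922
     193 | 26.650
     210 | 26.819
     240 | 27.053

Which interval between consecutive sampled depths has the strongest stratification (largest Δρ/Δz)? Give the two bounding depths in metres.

Compute the density gradient over each adjacent pair:
  125–169 m: Δρ/Δz = 0.107/44 = 2.4 × 10⁻³ kg m⁻⁴
  169–193 m: Δρ/Δz = 0.728/24 = 0.030 kg m⁻⁴
  193–210 m: Δρ/Δz = 0.169/17 = 9.9 × 10⁻³ kg m⁻⁴
  210–240 m: Δρ/Δz = 0.234/30 = 7.8 × 10⁻³ kg m⁻⁴
The largest gradient is in the 169–193 m interval — the pycnocline.

169–193 m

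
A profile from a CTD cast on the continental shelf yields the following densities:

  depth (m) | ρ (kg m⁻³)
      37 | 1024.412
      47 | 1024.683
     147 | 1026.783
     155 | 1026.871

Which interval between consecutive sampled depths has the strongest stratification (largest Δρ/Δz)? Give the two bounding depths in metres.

Compute the density gradient over each adjacent pair:
  37–47 m: Δρ/Δz = 0.271/10 = 0.027 kg m⁻⁴
  47–147 m: Δρ/Δz = 2.100/100 = 0.021 kg m⁻⁴
  147–155 m: Δρ/Δz = 0.088/8 = 0.011 kg m⁻⁴
The largest gradient is in the 37–47 m interval — the pycnocline.

37–47 m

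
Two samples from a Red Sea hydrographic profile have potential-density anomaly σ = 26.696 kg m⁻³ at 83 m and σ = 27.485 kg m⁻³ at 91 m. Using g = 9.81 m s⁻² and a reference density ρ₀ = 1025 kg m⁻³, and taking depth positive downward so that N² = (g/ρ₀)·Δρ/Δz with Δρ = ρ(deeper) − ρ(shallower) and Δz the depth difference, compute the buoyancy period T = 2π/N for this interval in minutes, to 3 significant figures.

Δρ = 1027.485 − 1026.696 = 0.789 kg m⁻³ over Δz = 91 − 83 = 8 m.
N² = (9.81/1025) × (0.789/8) = 9.4391 × 10⁻⁴ s⁻².
N = √(9.4391 × 10⁻⁴) = 0.030723 rad s⁻¹, so T = 2π/N = 204.51 s = 3.4085 min ≈ 3.41 min.
A positive N² confirms static stability across the interval.

3.41 min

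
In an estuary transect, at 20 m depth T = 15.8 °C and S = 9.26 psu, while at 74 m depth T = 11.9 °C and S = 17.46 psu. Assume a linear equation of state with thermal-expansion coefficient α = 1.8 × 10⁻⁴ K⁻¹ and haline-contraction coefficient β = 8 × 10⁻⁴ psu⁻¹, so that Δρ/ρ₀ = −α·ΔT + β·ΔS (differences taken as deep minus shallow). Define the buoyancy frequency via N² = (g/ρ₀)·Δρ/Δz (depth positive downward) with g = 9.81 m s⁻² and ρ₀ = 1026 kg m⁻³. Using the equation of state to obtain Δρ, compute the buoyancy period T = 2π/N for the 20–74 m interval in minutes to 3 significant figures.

2.88 min

ΔT = -3.9 K, ΔS = +8.20 psu (deep − shallow).
Δρ/ρ₀ = −αΔT + βΔS = 7.02 × 10⁻⁴ + 6.56 × 10⁻³ = 7.262 × 10⁻³, so Δρ ≈ 7.451 kg m⁻³.
N² = (g/ρ₀)·Δρ/Δz = g·(Δρ/ρ₀)/Δz = 9.81 × 7.262 × 10⁻³ / 54 = 1.3193 × 10⁻³ s⁻².
N = √(1.3193 × 10⁻³) = 0.036322 rad s⁻¹ → T = 2π/N = 172.99 s = 2.8832 min ≈ 2.88 min.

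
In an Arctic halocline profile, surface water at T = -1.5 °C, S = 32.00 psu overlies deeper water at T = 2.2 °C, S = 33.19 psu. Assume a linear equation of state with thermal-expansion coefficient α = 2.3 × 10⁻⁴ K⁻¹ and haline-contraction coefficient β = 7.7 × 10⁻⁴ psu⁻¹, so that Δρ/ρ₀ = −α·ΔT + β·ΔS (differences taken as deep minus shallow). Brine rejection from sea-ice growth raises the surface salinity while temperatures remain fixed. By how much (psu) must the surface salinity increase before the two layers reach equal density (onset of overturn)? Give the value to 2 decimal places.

Neutral buoyancy requires −α(T_deep − T_surf) + β(S_deep − S_surf′) = 0.
S_surf′ = S_deep − (α/β)·ΔT = 33.19 − (2.3 × 10⁻⁴/7.7 × 10⁻⁴)·(+3.7) = 32.0848 psu.
Increase required: 32.0848 − 32.00 = 0.0848 psu.

0.08 psu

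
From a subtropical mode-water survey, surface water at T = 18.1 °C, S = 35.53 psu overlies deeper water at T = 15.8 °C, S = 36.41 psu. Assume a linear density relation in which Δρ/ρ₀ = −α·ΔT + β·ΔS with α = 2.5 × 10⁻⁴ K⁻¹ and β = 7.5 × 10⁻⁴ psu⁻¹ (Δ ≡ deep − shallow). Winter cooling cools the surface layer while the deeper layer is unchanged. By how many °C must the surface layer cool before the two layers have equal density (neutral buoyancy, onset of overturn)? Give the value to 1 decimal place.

4.9 °C

Neutral buoyancy requires Δρ = 0, i.e. −α(T_deep − T_surf′) + β(S_deep − S_surf) = 0.
T_surf′ = T_deep − (β/α)·ΔS = 15.8 − (7.5 × 10⁻⁴/2.5 × 10⁻⁴)·(+0.88) = 13.160 °C.
Cooling required: 18.1 − (13.160) = 4.940 °C.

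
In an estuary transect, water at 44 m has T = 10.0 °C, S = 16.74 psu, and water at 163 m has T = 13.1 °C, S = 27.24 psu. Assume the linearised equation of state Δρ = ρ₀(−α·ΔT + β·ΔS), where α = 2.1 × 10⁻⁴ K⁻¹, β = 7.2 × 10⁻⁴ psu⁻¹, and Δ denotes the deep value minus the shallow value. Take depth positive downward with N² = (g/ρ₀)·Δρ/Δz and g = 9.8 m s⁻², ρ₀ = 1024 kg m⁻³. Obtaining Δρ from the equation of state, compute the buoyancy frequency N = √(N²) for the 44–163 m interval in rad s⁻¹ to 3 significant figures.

ΔT = +3.1 K, ΔS = +10.50 psu (deep − shallow).
Δρ/ρ₀ = −αΔT + βΔS = -6.51 × 10⁻⁴ + 7.56 × 10⁻³ = 6.909 × 10⁻³, so Δρ ≈ 7.075 kg m⁻³.
N² = (g/ρ₀)·Δρ/Δz = g·(Δρ/ρ₀)/Δz = 9.8 × 6.909 × 10⁻³ / 119 = 5.6898 × 10⁻⁴ s⁻².
N = √(5.6898 × 10⁻⁴) = 0.023853 rad s⁻¹ ≈ 0.0239 rad s⁻¹.

0.0239 rad s⁻¹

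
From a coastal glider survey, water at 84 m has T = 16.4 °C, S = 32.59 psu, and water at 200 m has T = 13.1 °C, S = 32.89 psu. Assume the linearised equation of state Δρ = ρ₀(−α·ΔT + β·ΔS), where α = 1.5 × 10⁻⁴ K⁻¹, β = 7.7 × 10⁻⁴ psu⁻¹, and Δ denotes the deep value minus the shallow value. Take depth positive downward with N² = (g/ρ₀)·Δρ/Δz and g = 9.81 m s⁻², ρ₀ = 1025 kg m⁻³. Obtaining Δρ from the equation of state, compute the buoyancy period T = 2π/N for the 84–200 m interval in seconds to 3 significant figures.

802 s

ΔT = -3.3 K, ΔS = +0.30 psu (deep − shallow).
Δρ/ρ₀ = −αΔT + βΔS = 4.95 × 10⁻⁴ + 2.31 × 10⁻⁴ = 7.26 × 10⁻⁴, so Δρ ≈ 0.7441 kg m⁻³.
N² = (g/ρ₀)·Δρ/Δz = g·(Δρ/ρ₀)/Δz = 9.81 × 7.26 × 10⁻⁴ / 116 = 6.1397 × 10⁻⁵ s⁻².
N = √(6.1397 × 10⁻⁵) = 7.8356 × 10⁻³ rad s⁻¹ → T = 2π/N = 801.88 s ≈ 802 s.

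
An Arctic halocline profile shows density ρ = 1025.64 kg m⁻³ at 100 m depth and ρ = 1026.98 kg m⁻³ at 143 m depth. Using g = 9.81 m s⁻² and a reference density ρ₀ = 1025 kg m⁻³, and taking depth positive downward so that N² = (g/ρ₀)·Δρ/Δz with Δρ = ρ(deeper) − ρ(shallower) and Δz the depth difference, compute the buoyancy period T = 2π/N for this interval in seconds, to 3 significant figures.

364 s

Δρ = 1026.98 − 1025.64 = 1.34 kg m⁻³ over Δz = 143 − 100 = 43 m.
N² = (9.81/1025) × (1.34/43) = 2.9825 × 10⁻⁴ s⁻².
N = √(2.9825 × 10⁻⁴) = 0.017270 rad s⁻¹, so T = 2π/N = 363.82 s ≈ 364 s.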